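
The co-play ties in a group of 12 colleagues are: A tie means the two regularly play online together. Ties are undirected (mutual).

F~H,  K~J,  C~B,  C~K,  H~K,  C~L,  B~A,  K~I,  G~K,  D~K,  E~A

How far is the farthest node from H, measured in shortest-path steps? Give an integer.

Distances from H: A:4, B:3, C:2, D:2, E:5, F:1, G:2, I:2, J:2, K:1, L:3.
The largest is 5 (to E), so the eccentricity of H is 5.

5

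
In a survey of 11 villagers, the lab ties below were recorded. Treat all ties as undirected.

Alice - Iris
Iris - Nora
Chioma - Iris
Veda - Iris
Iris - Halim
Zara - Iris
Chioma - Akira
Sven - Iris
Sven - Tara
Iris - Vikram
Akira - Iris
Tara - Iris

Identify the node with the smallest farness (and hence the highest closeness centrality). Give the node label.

Farness (sum of distances to all others) for each node — Akira:18, Alice:19, Chioma:18, Halim:19, Iris:10, Nora:19, Sven:18, Tara:18, Veda:19, Vikram:19, Zara:19.
The smallest farness is 10, for Iris, so Iris has the highest closeness.

Iris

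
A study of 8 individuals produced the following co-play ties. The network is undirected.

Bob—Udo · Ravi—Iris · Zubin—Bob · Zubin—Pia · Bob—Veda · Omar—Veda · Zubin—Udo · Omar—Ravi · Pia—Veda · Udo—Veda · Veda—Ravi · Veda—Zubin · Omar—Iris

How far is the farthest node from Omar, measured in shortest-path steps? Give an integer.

2

Distances from Omar: Bob:2, Iris:1, Pia:2, Ravi:1, Udo:2, Veda:1, Zubin:2.
The largest is 2 (to Pia, Zubin, Udo, and Bob), so the eccentricity of Omar is 2.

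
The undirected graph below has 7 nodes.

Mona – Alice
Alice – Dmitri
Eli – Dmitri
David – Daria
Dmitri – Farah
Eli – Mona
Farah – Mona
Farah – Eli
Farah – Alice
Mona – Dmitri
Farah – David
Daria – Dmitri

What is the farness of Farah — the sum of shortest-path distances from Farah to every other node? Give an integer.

7

Distances from Farah: Alice:1, Daria:2, David:1, Dmitri:1, Eli:1, Mona:1.
Sum = 1 + 2 + 1 + 1 + 1 + 1 = 7.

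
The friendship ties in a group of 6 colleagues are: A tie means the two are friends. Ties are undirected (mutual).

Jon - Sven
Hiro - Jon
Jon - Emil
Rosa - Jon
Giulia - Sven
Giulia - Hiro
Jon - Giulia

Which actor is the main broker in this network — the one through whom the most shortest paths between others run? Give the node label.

Unnormalized betweenness of each node: Emil:0, Giulia:1/2, Hiro:0, Jon:15/2, Rosa:0, Sven:0.
Jon has the largest value, 15/2, making it the main broker — the node through which the most shortest paths run.

Jon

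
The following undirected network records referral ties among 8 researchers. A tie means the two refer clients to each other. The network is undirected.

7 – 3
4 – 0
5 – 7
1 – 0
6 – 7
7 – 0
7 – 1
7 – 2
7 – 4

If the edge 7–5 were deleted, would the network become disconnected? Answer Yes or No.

Without the 7–5 edge there is no alternate route between 7 and 5, so the network disconnects. It is a bridge.

Yes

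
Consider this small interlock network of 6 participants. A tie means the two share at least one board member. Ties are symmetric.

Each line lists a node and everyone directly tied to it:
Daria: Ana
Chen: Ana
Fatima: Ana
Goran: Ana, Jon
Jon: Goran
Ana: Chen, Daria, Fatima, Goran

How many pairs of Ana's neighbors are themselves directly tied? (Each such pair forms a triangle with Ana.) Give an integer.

0

Ana's neighbors are Chen, Daria, Fatima, and Goran, but none of them are tied to each other, so no triangle contains Ana.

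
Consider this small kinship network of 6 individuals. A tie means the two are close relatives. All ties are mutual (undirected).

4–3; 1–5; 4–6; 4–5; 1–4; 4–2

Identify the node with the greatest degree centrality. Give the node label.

Degrees — 1:2, 2:1, 3:1, 4:5, 5:2, 6:1.
The maximum is 5, attained only by 4.

4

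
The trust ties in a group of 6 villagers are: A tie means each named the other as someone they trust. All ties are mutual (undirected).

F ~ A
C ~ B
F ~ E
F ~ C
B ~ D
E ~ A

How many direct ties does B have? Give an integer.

B is directly tied to C and D. That is 2 neighbors, so the degree of B is 2.

2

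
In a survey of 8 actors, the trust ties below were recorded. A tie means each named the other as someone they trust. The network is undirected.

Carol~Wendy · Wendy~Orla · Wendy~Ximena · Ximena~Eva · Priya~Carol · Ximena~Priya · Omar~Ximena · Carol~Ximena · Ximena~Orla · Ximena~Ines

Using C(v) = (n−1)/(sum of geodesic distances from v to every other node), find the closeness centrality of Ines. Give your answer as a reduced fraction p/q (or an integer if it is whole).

Distances from Ines: Carol:2, Eva:2, Omar:2, Orla:2, Priya:2, Wendy:2, Ximena:1. Sum = 13.
n = 8, so closeness = 7/13.

7/13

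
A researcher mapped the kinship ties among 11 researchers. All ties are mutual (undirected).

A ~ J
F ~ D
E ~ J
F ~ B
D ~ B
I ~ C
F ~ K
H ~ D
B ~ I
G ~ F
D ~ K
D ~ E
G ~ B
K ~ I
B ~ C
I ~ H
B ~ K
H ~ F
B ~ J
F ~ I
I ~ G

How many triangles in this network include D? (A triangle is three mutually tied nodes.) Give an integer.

D's neighbors: B, E, F, H, and K.
Neighbor pairs that are themselves tied: D–B–F; D–B–K; D–F–H; D–F–K. Each forms one triangle with D, for 4 in total.

4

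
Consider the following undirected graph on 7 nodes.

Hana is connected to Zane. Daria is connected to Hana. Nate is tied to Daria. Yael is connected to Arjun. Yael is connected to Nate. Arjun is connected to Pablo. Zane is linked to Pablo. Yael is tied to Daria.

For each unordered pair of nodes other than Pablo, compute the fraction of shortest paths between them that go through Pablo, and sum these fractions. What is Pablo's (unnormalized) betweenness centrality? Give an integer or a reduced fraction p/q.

Pairs whose geodesics pass through Pablo — Yael–Zane: 1/2; Arjun–Zane: 1; Arjun–Hana: 1/2.
All other pairs contribute 0.
Summing the contributions gives betweenness(Pablo) = 2.

2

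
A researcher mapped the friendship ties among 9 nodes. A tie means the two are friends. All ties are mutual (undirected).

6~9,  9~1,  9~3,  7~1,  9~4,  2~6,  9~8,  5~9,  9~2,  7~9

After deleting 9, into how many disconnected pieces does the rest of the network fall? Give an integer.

Without 9, the remaining ties split the others into: {3}; {1, 7}; {8}; {2, 6}; {4}; {5}.
That's 6 separate components.

6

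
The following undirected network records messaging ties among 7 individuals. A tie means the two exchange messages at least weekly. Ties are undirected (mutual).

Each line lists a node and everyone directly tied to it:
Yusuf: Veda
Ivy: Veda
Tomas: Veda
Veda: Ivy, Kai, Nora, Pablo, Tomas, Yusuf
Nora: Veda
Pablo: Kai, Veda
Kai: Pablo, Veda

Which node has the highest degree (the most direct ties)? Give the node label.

Veda

Degrees — Ivy:1, Kai:2, Nora:1, Pablo:2, Tomas:1, Veda:6, Yusuf:1.
The maximum is 6, attained only by Veda.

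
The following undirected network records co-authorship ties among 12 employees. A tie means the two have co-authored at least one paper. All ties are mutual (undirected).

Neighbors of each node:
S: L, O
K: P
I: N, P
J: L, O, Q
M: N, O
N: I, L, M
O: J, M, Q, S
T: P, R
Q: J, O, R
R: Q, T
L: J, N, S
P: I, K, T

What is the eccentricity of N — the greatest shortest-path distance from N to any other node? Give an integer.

4

Distances from N: I:1, J:2, K:3, L:1, M:1, O:2, P:2, Q:3, R:4, S:2, T:3.
The largest is 4 (to R), so the eccentricity of N is 4.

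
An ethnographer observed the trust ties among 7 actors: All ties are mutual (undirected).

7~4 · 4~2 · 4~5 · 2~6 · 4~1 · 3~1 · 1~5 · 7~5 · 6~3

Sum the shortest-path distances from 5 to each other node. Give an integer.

Distances from 5: 1:1, 2:2, 3:2, 4:1, 6:3, 7:1.
Sum = 1 + 2 + 2 + 1 + 3 + 1 = 10.

10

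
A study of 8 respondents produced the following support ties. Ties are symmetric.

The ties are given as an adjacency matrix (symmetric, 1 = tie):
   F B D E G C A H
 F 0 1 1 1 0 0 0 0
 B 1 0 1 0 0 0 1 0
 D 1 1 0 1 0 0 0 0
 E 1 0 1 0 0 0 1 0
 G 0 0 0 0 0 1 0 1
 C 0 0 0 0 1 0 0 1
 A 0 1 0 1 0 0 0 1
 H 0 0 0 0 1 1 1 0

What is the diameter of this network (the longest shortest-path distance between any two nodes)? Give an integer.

4

Eccentricity of each node (its greatest distance to any other): A:2, B:3, C:4, D:4, E:3, F:4, G:4, H:3.
The maximum eccentricity is 4, realized for instance by the pair F–G via F – B – A – H – G. So the diameter is 4.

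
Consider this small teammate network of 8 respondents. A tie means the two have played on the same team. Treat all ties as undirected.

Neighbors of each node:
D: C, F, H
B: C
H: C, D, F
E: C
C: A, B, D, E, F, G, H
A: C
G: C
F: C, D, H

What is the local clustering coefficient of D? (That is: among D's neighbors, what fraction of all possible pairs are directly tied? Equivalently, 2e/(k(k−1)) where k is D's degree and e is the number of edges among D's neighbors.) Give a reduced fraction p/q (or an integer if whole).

1

D's neighbors: C, F, and H (k = 3).
Possible neighbor pairs: C(3,2) = 3. Edges among them: C–F, C–H, F–H → e = 3.
Clustering(D) = 3/3 = 1.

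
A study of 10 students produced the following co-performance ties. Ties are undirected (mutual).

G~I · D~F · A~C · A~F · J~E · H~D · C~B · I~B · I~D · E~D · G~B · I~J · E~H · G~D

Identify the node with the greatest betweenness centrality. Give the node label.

Unnormalized betweenness of each node: A:9/4, B:77/12, C:8/3, D:65/4, E:7/3, F:67/12, G:31/12, H:0, I:47/6, J:13/12.
D has the largest value, 65/4, making it the main broker — the node through which the most shortest paths run.

D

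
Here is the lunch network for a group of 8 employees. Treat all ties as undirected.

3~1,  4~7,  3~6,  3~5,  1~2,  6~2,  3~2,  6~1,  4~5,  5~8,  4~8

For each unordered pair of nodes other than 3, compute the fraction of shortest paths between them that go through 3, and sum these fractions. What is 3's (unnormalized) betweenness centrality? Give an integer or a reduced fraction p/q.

Pairs whose geodesics pass through 3 — 7–2: 1; 7–6: 1; 7–1: 1; 4–2: 1; 4–6: 1; 4–1: 1; 8–2: 1; 8–6: 1; 8–1: 1; 5–2: 1; 5–6: 1; 5–1: 1.
All other pairs contribute 0.
Summing the contributions gives betweenness(3) = 12.

12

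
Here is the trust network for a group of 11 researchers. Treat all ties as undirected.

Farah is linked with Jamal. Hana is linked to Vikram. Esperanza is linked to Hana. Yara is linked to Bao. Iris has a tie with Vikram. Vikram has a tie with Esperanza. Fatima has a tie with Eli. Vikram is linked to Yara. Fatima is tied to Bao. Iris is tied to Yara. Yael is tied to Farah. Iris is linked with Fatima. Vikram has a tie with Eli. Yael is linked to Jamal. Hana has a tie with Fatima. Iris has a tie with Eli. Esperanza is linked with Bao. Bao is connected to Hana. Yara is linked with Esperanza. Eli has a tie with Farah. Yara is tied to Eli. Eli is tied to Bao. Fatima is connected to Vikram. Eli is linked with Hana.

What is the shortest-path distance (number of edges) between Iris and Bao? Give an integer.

2

One shortest route is Iris – Yara – Bao, which uses 2 edges, and Iris and Bao are not directly tied, so nothing shorter exists. So d(Iris,Bao) = 2.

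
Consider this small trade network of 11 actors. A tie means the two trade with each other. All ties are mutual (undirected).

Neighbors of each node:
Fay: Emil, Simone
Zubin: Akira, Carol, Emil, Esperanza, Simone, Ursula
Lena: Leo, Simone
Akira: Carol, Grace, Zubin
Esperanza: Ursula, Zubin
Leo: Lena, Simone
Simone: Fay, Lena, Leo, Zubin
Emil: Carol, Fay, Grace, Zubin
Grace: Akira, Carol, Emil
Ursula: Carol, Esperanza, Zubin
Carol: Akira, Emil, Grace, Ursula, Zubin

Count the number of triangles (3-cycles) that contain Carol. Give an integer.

5

Carol's neighbors: Akira, Emil, Grace, Ursula, and Zubin.
Neighbor pairs that are themselves tied: Carol–Akira–Grace; Carol–Akira–Zubin; Carol–Emil–Grace; Carol–Emil–Zubin; Carol–Ursula–Zubin. Each forms one triangle with Carol, for 5 in total.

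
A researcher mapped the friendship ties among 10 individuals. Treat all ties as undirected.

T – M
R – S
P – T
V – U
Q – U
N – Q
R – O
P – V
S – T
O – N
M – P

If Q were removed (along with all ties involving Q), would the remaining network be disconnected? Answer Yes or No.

No

Even without Q, every remaining node can still reach every other (the residual graph is connected), so Q is not a cut vertex.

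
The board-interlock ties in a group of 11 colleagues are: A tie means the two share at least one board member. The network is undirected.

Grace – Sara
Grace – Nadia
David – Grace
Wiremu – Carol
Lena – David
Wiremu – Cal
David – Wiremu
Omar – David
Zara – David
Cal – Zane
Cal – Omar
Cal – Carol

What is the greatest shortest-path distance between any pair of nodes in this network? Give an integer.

5

Eccentricity of each node (its greatest distance to any other): Cal:4, Carol:4, David:3, Grace:4, Lena:4, Nadia:5, Omar:3, Sara:5, Wiremu:3, Zane:5, Zara:4.
The maximum eccentricity is 5, realized for instance by the pair Sara–Zane via Sara – Grace – David – Omar – Cal – Zane. So the diameter is 5.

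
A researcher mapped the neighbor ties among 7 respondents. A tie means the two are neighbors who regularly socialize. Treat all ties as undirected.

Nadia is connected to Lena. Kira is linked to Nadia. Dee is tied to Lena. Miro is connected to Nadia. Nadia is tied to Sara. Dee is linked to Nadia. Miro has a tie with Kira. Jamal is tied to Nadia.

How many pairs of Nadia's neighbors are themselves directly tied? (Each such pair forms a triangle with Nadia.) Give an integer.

2

Nadia's neighbors: Dee, Jamal, Kira, Lena, Miro, and Sara.
Neighbor pairs that are themselves tied: Nadia–Dee–Lena; Nadia–Kira–Miro. Each forms one triangle with Nadia, for 2 in total.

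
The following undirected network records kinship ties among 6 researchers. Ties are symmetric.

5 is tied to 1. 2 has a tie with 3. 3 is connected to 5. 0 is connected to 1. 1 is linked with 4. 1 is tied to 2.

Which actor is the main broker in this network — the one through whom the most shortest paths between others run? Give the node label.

1

Unnormalized betweenness of each node: 0:0, 1:15/2, 2:3/2, 3:1/2, 4:0, 5:3/2.
1 has the largest value, 15/2, making it the main broker — the node through which the most shortest paths run.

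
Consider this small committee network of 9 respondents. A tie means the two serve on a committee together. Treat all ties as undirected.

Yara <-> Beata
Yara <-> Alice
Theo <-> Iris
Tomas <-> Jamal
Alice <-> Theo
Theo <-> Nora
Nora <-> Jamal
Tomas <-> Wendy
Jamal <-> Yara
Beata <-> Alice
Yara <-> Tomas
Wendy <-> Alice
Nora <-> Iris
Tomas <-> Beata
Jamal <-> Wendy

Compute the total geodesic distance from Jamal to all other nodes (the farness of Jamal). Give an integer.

12

Distances from Jamal: Alice:2, Beata:2, Iris:2, Nora:1, Theo:2, Tomas:1, Wendy:1, Yara:1.
Sum = 2 + 2 + 2 + 1 + 2 + 1 + 1 + 1 = 12.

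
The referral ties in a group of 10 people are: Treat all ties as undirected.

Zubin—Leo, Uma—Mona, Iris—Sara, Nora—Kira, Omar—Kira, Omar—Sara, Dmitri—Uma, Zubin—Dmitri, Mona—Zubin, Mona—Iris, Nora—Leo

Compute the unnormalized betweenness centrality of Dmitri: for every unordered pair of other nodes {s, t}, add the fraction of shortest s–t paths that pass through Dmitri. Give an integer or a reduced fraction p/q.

11/6

Pairs whose geodesics pass through Dmitri — Kira–Uma: 1/3; Nora–Uma: 1/2; Leo–Uma: 1/2; Zubin–Uma: 1/2.
All other pairs contribute 0.
Summing the contributions gives betweenness(Dmitri) = 11/6.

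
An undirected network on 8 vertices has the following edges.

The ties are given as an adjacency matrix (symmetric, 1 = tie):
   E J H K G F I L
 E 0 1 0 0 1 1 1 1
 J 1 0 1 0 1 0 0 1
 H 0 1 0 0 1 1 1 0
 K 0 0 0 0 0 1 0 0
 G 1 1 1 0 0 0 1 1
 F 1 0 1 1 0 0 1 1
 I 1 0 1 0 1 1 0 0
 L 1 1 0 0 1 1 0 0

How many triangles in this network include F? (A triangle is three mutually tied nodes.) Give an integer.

F's neighbors: E, H, I, K, and L.
Neighbor pairs that are themselves tied: F–E–I; F–E–L; F–H–I. Each forms one triangle with F, for 3 in total.

3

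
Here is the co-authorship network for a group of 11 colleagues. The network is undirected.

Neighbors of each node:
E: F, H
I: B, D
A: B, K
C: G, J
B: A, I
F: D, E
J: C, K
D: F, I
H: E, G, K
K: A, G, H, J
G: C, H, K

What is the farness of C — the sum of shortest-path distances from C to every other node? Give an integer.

30

Distances from C: A:3, B:4, D:5, E:3, F:4, G:1, H:2, I:5, J:1, K:2.
Sum = 3 + 4 + 5 + 3 + 4 + 1 + 2 + 5 + 1 + 2 = 30.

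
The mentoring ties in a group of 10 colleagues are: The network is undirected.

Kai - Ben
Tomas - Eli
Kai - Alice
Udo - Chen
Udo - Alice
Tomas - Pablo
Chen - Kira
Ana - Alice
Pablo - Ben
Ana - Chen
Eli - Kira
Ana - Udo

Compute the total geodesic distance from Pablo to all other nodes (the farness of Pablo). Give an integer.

24

Distances from Pablo: Alice:3, Ana:4, Ben:1, Chen:4, Eli:2, Kai:2, Kira:3, Tomas:1, Udo:4.
Sum = 3 + 4 + 1 + 4 + 2 + 2 + 3 + 1 + 4 = 24.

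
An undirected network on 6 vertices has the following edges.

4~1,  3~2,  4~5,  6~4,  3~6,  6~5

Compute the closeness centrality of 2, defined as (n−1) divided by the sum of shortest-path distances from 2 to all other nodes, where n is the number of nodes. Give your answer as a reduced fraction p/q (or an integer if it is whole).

Distances from 2: 1:4, 3:1, 4:3, 5:3, 6:2. Sum = 13.
n = 6, so closeness = 5/13.

5/13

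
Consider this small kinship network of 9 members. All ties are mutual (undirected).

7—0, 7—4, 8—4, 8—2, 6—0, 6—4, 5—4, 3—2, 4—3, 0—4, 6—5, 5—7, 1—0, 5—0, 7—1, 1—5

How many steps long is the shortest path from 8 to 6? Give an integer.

One shortest route is 8 – 4 – 6, which uses 2 edges, and 8 and 6 are not directly tied, so nothing shorter exists. So d(8,6) = 2.

2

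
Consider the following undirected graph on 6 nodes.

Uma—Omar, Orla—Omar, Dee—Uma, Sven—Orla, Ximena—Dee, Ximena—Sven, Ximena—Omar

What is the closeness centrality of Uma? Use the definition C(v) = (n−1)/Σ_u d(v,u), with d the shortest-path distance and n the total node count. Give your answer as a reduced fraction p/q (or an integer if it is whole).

5/9

Distances from Uma: Dee:1, Omar:1, Orla:2, Sven:3, Ximena:2. Sum = 9.
n = 6, so closeness = 5/9.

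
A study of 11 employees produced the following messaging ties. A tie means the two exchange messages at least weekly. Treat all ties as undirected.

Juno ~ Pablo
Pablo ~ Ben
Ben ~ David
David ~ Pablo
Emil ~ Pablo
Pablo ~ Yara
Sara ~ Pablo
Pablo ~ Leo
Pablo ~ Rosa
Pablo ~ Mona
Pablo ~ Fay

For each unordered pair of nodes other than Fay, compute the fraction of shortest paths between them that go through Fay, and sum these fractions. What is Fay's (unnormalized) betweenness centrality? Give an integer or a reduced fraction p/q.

0

No shortest path between any pair of other nodes passes through Fay.
Summing the contributions gives betweenness(Fay) = 0.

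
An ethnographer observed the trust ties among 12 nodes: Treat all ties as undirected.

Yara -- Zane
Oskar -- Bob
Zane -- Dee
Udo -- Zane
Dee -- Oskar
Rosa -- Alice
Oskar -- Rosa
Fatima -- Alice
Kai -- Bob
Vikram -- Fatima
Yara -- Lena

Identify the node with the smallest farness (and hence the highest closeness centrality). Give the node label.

Oskar

Farness (sum of distances to all others) for each node — Alice:36, Bob:34, Dee:28, Fatima:44, Kai:44, Lena:50, Oskar:26, Rosa:30, Udo:42, Vikram:54, Yara:40, Zane:32.
The smallest farness is 26, for Oskar, so Oskar has the highest closeness.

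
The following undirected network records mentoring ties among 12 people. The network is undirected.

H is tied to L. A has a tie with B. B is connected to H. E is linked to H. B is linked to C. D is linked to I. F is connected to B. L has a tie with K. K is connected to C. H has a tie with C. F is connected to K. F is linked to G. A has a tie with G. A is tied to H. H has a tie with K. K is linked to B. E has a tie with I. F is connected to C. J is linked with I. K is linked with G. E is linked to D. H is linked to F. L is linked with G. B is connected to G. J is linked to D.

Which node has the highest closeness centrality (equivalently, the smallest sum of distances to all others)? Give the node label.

Farness (sum of distances to all others) for each node — A:23, B:20, C:22, D:27, E:20, F:21, G:25, H:16, I:27, J:36, K:20, L:23.
The smallest farness is 16, for H, so H has the highest closeness.

H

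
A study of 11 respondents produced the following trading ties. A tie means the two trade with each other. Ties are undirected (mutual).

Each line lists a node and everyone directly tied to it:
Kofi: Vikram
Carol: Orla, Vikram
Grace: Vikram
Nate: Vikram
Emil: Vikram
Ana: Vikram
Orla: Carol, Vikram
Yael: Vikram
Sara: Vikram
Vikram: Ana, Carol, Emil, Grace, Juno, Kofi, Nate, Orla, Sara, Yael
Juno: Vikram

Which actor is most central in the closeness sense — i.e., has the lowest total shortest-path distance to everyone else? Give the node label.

Farness (sum of distances to all others) for each node — Ana:19, Carol:18, Emil:19, Grace:19, Juno:19, Kofi:19, Nate:19, Orla:18, Sara:19, Vikram:10, Yael:19.
The smallest farness is 10, for Vikram, so Vikram has the highest closeness.

Vikram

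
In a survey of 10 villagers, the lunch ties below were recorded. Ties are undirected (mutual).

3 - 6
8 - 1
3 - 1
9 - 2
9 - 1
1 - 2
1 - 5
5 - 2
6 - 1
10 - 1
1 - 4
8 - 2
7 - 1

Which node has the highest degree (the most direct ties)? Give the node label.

Degrees — 1:9, 2:4, 3:2, 4:1, 5:2, 6:2, 7:1, 8:2, 9:2, 10:1.
The maximum is 9, attained only by 1.

1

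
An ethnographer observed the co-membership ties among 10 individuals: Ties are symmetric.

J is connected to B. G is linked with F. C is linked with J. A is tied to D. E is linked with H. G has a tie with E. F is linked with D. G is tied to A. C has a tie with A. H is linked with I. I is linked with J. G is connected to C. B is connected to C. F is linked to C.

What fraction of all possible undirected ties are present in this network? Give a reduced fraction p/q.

There are 14 edges and 10 nodes, so the maximum possible is C(10,2) = 45.
Density = 14/45.

14/45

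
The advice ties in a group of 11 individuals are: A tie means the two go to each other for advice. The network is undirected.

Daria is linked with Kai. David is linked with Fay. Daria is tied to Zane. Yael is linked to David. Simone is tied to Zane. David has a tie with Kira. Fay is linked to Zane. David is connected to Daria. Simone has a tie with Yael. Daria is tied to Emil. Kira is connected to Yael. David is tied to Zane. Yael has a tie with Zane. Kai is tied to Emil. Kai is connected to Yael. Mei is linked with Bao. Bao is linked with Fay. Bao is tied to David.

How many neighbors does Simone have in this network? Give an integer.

2

Simone is directly tied to Yael and Zane. That is 2 neighbors, so the degree of Simone is 2.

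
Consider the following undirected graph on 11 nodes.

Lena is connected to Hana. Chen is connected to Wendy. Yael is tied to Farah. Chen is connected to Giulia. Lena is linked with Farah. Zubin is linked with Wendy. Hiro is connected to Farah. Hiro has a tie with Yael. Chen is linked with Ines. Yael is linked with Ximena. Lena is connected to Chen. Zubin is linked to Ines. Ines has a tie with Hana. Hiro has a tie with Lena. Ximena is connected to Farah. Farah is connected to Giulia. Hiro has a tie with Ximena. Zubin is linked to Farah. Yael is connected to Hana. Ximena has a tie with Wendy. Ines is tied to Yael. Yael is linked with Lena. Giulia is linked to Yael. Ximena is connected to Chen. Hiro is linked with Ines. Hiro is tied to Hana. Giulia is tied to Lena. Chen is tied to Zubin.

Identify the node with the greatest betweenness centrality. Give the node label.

Chen

Unnormalized betweenness of each node: Chen:59/10, Farah:13/4, Giulia:1/2, Hana:1/4, Hiro:11/5, Ines:209/60, Lena:27/10, Wendy:1/3, Ximena:56/15, Yael:58/15, Zubin:107/60.
Chen has the largest value, 59/10, making it the main broker — the node through which the most shortest paths run.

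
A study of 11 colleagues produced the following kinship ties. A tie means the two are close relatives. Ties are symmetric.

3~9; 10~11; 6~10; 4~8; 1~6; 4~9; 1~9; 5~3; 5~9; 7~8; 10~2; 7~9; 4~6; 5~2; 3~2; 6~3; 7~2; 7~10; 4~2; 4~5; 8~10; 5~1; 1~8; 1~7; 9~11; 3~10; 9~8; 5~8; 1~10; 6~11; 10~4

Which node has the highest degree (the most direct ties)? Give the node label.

Degrees — 1:6, 2:5, 3:5, 4:6, 5:6, 6:5, 7:5, 8:6, 9:7, 10:8, 11:3.
The maximum is 8, attained only by 10.

10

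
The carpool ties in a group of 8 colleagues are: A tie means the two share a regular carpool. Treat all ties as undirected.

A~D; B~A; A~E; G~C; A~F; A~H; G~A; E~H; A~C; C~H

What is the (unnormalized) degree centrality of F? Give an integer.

F is directly tied to A. That is 1 neighbor, so the degree of F is 1.

1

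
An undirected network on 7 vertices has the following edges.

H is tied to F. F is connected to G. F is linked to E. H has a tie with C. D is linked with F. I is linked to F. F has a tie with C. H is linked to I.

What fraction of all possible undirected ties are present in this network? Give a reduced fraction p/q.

There are 8 edges and 7 nodes, so the maximum possible is C(7,2) = 21.
Density = 8/21.

8/21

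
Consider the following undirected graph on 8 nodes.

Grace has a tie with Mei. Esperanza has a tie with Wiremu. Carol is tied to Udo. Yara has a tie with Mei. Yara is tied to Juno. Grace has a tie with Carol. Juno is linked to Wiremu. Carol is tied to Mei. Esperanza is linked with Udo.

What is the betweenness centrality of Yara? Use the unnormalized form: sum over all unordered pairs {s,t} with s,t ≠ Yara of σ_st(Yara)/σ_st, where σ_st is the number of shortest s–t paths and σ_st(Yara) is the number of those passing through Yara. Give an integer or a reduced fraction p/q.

Pairs whose geodesics pass through Yara — Wiremu–Mei: 1; Wiremu–Grace: 1/2; Juno–Mei: 1; Juno–Grace: 1; Juno–Carol: 1.
All other pairs contribute 0.
Summing the contributions gives betweenness(Yara) = 9/2.

9/2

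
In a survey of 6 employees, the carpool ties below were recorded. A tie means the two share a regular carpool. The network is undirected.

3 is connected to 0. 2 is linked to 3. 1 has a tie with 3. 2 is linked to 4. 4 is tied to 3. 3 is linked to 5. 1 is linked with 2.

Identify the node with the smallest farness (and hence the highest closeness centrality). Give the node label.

Farness (sum of distances to all others) for each node — 0:9, 1:8, 2:7, 3:5, 4:8, 5:9.
The smallest farness is 5, for 3, so 3 has the highest closeness.

3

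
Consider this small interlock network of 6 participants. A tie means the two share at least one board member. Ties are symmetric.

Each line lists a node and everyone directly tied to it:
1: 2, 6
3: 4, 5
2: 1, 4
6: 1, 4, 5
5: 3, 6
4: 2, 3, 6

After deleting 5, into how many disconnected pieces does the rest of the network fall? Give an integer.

1

5's neighbors (3 and 6) remain reachable from one another through other ties, so the rest of the network stays in one piece.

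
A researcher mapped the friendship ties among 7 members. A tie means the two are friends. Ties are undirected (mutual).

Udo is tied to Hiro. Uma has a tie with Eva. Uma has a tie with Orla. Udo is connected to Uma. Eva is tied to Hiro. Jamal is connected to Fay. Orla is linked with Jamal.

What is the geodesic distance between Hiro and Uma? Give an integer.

2

One shortest route is Hiro – Eva – Uma, which uses 2 edges, and Hiro and Uma are not directly tied, so nothing shorter exists. So d(Hiro,Uma) = 2.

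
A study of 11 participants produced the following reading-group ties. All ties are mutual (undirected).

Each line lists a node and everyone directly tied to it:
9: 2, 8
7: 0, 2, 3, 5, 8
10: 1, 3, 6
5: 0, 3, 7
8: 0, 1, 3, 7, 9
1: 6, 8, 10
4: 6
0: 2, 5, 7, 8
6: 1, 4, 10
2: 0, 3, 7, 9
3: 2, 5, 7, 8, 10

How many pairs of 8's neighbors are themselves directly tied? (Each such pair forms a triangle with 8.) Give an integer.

2

8's neighbors: 0, 1, 3, 7, and 9.
Neighbor pairs that are themselves tied: 8–0–7; 8–3–7. Each forms one triangle with 8, for 2 in total.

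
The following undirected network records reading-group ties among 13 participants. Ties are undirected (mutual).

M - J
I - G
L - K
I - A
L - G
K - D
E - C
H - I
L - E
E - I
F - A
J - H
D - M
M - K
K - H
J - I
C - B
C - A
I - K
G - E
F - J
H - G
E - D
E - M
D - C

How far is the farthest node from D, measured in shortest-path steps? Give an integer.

3

Distances from D: A:2, B:2, C:1, E:1, F:3, G:2, H:2, I:2, J:2, K:1, L:2, M:1.
The largest is 3 (to F), so the eccentricity of D is 3.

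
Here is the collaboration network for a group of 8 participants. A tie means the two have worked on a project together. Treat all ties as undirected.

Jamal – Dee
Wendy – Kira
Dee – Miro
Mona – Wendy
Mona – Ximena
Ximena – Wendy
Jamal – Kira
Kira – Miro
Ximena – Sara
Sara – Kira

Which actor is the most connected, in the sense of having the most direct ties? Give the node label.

Kira

Degrees — Dee:2, Jamal:2, Kira:4, Miro:2, Mona:2, Sara:2, Wendy:3, Ximena:3.
The maximum is 4, attained only by Kira.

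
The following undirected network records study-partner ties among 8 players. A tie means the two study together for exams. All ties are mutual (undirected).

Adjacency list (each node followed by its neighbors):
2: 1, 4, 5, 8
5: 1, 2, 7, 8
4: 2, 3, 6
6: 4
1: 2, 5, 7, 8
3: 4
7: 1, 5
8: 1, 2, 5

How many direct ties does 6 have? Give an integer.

1

6 is directly tied to 4. That is 1 neighbor, so the degree of 6 is 1.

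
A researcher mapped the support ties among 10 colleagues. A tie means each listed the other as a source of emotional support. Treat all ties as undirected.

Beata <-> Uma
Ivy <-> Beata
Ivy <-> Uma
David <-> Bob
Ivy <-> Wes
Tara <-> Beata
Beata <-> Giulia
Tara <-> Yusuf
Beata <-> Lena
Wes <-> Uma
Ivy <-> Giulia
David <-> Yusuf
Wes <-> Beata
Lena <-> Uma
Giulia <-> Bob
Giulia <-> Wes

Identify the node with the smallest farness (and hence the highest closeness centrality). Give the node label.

Beata

Farness (sum of distances to all others) for each node — Beata:13, Bob:19, David:23, Giulia:15, Ivy:16, Lena:20, Tara:17, Uma:18, Wes:16, Yusuf:21.
The smallest farness is 13, for Beata, so Beata has the highest closeness.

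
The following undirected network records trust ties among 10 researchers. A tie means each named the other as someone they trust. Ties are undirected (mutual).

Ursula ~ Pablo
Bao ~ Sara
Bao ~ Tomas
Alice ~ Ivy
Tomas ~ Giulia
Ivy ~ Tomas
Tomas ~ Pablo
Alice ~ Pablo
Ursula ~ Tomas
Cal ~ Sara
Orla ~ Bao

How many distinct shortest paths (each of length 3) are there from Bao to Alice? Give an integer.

The shortest distance is 3. The length-3 paths are: Bao–Tomas–Pablo–Alice; Bao–Tomas–Ivy–Alice.
That gives 2 distinct shortest paths.

2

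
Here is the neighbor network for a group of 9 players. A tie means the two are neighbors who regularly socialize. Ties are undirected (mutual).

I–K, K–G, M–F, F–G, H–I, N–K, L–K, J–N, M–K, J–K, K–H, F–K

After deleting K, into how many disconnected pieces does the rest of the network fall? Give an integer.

Without K, the remaining ties split the others into: {F, G, M}; {L}; {H, I}; {J, N}.
That's 4 separate components.

4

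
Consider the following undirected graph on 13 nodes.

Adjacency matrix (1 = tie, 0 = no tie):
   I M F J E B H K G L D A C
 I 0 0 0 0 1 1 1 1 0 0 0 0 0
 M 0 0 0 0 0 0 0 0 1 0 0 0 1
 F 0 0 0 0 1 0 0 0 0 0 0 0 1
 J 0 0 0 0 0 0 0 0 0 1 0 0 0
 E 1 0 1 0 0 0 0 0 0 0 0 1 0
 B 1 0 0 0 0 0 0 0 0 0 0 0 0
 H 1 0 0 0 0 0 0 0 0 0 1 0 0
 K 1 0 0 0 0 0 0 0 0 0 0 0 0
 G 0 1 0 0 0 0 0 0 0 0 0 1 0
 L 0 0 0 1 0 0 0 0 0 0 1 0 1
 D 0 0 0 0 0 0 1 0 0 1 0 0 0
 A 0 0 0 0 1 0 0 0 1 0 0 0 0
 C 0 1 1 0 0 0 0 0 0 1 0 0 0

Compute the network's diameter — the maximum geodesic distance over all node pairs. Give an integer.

Eccentricity of each node (its greatest distance to any other): A:5, B:5, C:4, D:4, E:4, F:3, G:4, H:4, I:4, J:5, K:5, L:4, M:5.
The maximum eccentricity is 5, realized for instance by the pair M–B via M – C – F – E – I – B. So the diameter is 5.

5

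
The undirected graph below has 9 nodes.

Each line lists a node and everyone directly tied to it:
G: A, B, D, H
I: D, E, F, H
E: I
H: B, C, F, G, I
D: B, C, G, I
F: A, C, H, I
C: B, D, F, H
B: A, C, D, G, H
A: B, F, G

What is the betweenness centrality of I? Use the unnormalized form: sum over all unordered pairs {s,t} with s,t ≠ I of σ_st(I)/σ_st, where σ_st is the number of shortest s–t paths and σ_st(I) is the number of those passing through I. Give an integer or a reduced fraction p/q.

31/4

Pairs whose geodesics pass through I — E–C: 3/3; E–D: 1; E–B: 2/2; E–H: 1; E–A: 1; E–F: 1; E–G: 2/2; D–H: 1/4; D–F: 1/2.
All other pairs contribute 0.
Summing the contributions gives betweenness(I) = 31/4.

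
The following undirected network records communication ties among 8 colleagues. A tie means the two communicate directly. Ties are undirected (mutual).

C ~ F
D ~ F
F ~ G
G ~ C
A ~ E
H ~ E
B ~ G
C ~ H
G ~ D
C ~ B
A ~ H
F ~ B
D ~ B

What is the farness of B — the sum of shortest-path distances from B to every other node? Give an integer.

Distances from B: A:3, C:1, D:1, E:3, F:1, G:1, H:2.
Sum = 3 + 1 + 1 + 3 + 1 + 1 + 2 = 12.

12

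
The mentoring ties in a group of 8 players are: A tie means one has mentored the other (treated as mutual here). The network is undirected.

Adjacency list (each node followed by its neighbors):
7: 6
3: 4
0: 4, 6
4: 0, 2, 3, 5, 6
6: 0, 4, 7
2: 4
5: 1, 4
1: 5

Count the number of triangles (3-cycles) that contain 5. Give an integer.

0

5's neighbors are 1 and 4, but none of them are tied to each other, so no triangle contains 5.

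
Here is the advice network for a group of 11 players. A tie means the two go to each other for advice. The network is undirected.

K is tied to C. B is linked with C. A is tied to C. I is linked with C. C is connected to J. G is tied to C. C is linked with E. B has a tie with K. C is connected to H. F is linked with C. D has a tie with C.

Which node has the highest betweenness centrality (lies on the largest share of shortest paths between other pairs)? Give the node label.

C

Unnormalized betweenness of each node: A:0, B:0, C:44, D:0, E:0, F:0, G:0, H:0, I:0, J:0, K:0.
C has the largest value, 44, making it the main broker — the node through which the most shortest paths run.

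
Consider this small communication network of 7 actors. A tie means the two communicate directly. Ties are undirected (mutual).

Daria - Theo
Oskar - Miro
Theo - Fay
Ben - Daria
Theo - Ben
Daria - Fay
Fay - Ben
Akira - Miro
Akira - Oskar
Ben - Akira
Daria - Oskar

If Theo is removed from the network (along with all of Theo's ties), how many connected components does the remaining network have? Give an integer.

1

Theo's neighbors (Ben, Daria, and Fay) remain reachable from one another through other ties, so the rest of the network stays in one piece.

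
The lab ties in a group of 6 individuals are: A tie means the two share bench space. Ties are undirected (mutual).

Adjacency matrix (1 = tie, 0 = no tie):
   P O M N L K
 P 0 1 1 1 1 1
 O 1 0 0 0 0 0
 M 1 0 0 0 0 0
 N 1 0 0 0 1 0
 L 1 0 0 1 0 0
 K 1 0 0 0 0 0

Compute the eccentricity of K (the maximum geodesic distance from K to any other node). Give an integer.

2

Distances from K: L:2, M:2, N:2, O:2, P:1.
The largest is 2 (to O, M, N, and L), so the eccentricity of K is 2.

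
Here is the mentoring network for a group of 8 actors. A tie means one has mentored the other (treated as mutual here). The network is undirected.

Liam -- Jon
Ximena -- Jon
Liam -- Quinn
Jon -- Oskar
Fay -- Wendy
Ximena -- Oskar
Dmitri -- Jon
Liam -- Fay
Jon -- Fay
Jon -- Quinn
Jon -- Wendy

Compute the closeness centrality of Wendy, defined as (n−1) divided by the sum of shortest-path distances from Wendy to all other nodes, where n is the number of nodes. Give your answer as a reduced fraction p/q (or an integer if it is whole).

7/12

Distances from Wendy: Dmitri:2, Fay:1, Jon:1, Liam:2, Oskar:2, Quinn:2, Ximena:2. Sum = 12.
n = 8, so closeness = 7/12.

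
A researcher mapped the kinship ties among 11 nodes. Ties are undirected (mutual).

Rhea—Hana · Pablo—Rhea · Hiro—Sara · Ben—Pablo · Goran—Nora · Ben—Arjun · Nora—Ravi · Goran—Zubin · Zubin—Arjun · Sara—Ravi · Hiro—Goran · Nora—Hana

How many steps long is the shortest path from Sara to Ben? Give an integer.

5

One shortest route is Sara – Hiro – Goran – Zubin – Arjun – Ben, which uses 5 edges, and at distance 4 from Sara we only reach {Arjun, Rhea}, which does not include Ben. So d(Sara,Ben) = 5.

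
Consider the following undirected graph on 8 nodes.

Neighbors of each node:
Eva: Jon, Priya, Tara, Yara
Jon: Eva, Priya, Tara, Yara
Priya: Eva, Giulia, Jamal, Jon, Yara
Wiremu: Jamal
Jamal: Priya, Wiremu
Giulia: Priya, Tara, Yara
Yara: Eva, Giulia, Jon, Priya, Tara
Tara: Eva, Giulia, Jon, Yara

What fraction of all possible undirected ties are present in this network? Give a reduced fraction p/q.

1/2

There are 14 edges and 8 nodes, so the maximum possible is C(8,2) = 28.
Density = 14/28 = 1/2.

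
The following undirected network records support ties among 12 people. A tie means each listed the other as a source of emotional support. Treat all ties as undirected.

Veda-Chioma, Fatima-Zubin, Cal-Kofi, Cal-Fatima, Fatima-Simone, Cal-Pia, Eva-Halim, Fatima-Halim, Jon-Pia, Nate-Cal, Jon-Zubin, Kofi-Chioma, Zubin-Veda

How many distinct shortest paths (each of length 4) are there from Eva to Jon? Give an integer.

The shortest distance is 4, and the only length-4 path is Eva–Halim–Fatima–Zubin–Jon. So there is exactly 1 shortest path.

1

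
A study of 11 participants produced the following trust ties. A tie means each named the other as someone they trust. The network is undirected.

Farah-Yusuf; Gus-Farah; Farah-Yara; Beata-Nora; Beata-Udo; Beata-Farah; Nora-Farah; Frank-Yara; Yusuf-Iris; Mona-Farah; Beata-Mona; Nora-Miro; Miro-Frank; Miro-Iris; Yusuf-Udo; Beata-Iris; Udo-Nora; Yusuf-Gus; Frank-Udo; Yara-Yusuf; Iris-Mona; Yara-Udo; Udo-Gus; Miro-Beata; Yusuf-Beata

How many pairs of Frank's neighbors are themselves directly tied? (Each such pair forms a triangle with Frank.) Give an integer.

Frank's neighbors: Miro, Udo, and Yara.
Neighbor pairs that are themselves tied: Frank–Udo–Yara. Each forms one triangle with Frank, for 1 in total.

1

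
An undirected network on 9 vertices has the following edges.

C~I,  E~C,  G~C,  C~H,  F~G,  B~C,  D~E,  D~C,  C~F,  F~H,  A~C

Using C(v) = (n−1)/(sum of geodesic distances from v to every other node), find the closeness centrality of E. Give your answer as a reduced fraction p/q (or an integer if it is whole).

Distances from E: A:2, B:2, C:1, D:1, F:2, G:2, H:2, I:2. Sum = 14.
n = 9, so closeness = 8/14 = 4/7.

4/7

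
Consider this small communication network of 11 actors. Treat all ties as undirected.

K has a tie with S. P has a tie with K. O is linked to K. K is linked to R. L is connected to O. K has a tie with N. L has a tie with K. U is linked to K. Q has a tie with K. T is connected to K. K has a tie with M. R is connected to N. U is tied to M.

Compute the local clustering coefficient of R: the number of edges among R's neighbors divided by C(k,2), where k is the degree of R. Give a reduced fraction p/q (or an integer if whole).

R's neighbors: K and N (k = 2).
Possible neighbor pairs: C(2,2) = 1. Edges among them: K–N → e = 1.
Clustering(R) = 1/1.

1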